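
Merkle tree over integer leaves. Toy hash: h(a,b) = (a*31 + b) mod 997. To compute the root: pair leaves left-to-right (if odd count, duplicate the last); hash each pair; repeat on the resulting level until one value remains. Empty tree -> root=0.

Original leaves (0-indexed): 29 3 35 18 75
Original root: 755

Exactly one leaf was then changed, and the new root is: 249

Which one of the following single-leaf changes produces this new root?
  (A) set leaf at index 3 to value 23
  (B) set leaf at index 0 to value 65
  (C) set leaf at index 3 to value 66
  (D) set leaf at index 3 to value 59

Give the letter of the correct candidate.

Original leaves: [29, 3, 35, 18, 75]
Target new root: 249
Try each candidate change and compute the resulting root:
Candidate A: set leaf[3] = 23 -> leaves = [29, 3, 35, 23, 75]
  L0: [29, 3, 35, 23, 75]
  L1: h(29,3)=(29*31+3)%997=902 h(35,23)=(35*31+23)%997=111 h(75,75)=(75*31+75)%997=406 -> [902, 111, 406]
  L2: h(902,111)=(902*31+111)%997=157 h(406,406)=(406*31+406)%997=31 -> [157, 31]
  L3: h(157,31)=(157*31+31)%997=910 -> [910]
  root = 910 != target 249
Candidate B: set leaf[0] = 65 -> leaves = [65, 3, 35, 18, 75]
  L0: [65, 3, 35, 18, 75]
  L1: h(65,3)=(65*31+3)%997=24 h(35,18)=(35*31+18)%997=106 h(75,75)=(75*31+75)%997=406 -> [24, 106, 406]
  L2: h(24,106)=(24*31+106)%997=850 h(406,406)=(406*31+406)%997=31 -> [850, 31]
  L3: h(850,31)=(850*31+31)%997=459 -> [459]
  root = 459 != target 249
Candidate C: set leaf[3] = 66 -> leaves = [29, 3, 35, 66, 75]
  L0: [29, 3, 35, 66, 75]
  L1: h(29,3)=(29*31+3)%997=902 h(35,66)=(35*31+66)%997=154 h(75,75)=(75*31+75)%997=406 -> [902, 154, 406]
  L2: h(902,154)=(902*31+154)%997=200 h(406,406)=(406*31+406)%997=31 -> [200, 31]
  L3: h(200,31)=(200*31+31)%997=249 -> [249]
  root = 249 == target 249  ** MATCH **
Candidate D: set leaf[3] = 59 -> leaves = [29, 3, 35, 59, 75]
  L0: [29, 3, 35, 59, 75]
  L1: h(29,3)=(29*31+3)%997=902 h(35,59)=(35*31+59)%997=147 h(75,75)=(75*31+75)%997=406 -> [902, 147, 406]
  L2: h(902,147)=(902*31+147)%997=193 h(406,406)=(406*31+406)%997=31 -> [193, 31]
  L3: h(193,31)=(193*31+31)%997=32 -> [32]
  root = 32 != target 249
Candidate C produces the target root.

Answer: C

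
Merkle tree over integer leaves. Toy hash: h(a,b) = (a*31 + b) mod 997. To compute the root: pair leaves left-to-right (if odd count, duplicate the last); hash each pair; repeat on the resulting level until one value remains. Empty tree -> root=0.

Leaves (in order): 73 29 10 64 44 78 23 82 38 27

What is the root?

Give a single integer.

Answer: 210

Derivation:
L0: [73, 29, 10, 64, 44, 78, 23, 82, 38, 27]
L1: h(73,29)=(73*31+29)%997=298 h(10,64)=(10*31+64)%997=374 h(44,78)=(44*31+78)%997=445 h(23,82)=(23*31+82)%997=795 h(38,27)=(38*31+27)%997=208 -> [298, 374, 445, 795, 208]
L2: h(298,374)=(298*31+374)%997=639 h(445,795)=(445*31+795)%997=632 h(208,208)=(208*31+208)%997=674 -> [639, 632, 674]
L3: h(639,632)=(639*31+632)%997=501 h(674,674)=(674*31+674)%997=631 -> [501, 631]
L4: h(501,631)=(501*31+631)%997=210 -> [210]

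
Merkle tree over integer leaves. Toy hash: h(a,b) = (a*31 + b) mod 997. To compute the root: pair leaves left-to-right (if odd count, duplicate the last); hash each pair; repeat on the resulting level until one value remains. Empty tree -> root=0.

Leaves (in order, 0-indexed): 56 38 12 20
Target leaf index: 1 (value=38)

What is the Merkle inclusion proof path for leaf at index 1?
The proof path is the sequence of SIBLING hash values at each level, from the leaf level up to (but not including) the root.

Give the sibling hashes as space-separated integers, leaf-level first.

Answer: 56 392

Derivation:
L0 (leaves): [56, 38, 12, 20], target index=1
L1: h(56,38)=(56*31+38)%997=777 [pair 0] h(12,20)=(12*31+20)%997=392 [pair 1] -> [777, 392]
  Sibling for proof at L0: 56
L2: h(777,392)=(777*31+392)%997=551 [pair 0] -> [551]
  Sibling for proof at L1: 392
Root: 551
Proof path (sibling hashes from leaf to root): [56, 392]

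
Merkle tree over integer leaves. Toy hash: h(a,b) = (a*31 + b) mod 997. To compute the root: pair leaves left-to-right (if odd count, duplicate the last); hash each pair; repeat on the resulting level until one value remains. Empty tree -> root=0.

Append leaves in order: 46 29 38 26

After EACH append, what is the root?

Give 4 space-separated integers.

Answer: 46 458 459 447

Derivation:
After append 46 (leaves=[46]):
  L0: [46]
  root=46
After append 29 (leaves=[46, 29]):
  L0: [46, 29]
  L1: h(46,29)=(46*31+29)%997=458 -> [458]
  root=458
After append 38 (leaves=[46, 29, 38]):
  L0: [46, 29, 38]
  L1: h(46,29)=(46*31+29)%997=458 h(38,38)=(38*31+38)%997=219 -> [458, 219]
  L2: h(458,219)=(458*31+219)%997=459 -> [459]
  root=459
After append 26 (leaves=[46, 29, 38, 26]):
  L0: [46, 29, 38, 26]
  L1: h(46,29)=(46*31+29)%997=458 h(38,26)=(38*31+26)%997=207 -> [458, 207]
  L2: h(458,207)=(458*31+207)%997=447 -> [447]
  root=447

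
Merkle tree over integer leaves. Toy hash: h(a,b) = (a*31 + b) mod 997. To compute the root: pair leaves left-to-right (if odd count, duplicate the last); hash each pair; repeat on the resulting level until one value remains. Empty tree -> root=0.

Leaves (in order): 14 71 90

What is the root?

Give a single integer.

L0: [14, 71, 90]
L1: h(14,71)=(14*31+71)%997=505 h(90,90)=(90*31+90)%997=886 -> [505, 886]
L2: h(505,886)=(505*31+886)%997=589 -> [589]

Answer: 589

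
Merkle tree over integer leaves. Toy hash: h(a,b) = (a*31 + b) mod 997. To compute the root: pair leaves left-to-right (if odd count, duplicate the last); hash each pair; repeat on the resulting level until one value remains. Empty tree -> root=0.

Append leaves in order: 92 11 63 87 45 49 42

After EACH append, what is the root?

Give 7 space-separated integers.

After append 92 (leaves=[92]):
  L0: [92]
  root=92
After append 11 (leaves=[92, 11]):
  L0: [92, 11]
  L1: h(92,11)=(92*31+11)%997=869 -> [869]
  root=869
After append 63 (leaves=[92, 11, 63]):
  L0: [92, 11, 63]
  L1: h(92,11)=(92*31+11)%997=869 h(63,63)=(63*31+63)%997=22 -> [869, 22]
  L2: h(869,22)=(869*31+22)%997=42 -> [42]
  root=42
After append 87 (leaves=[92, 11, 63, 87]):
  L0: [92, 11, 63, 87]
  L1: h(92,11)=(92*31+11)%997=869 h(63,87)=(63*31+87)%997=46 -> [869, 46]
  L2: h(869,46)=(869*31+46)%997=66 -> [66]
  root=66
After append 45 (leaves=[92, 11, 63, 87, 45]):
  L0: [92, 11, 63, 87, 45]
  L1: h(92,11)=(92*31+11)%997=869 h(63,87)=(63*31+87)%997=46 h(45,45)=(45*31+45)%997=443 -> [869, 46, 443]
  L2: h(869,46)=(869*31+46)%997=66 h(443,443)=(443*31+443)%997=218 -> [66, 218]
  L3: h(66,218)=(66*31+218)%997=270 -> [270]
  root=270
After append 49 (leaves=[92, 11, 63, 87, 45, 49]):
  L0: [92, 11, 63, 87, 45, 49]
  L1: h(92,11)=(92*31+11)%997=869 h(63,87)=(63*31+87)%997=46 h(45,49)=(45*31+49)%997=447 -> [869, 46, 447]
  L2: h(869,46)=(869*31+46)%997=66 h(447,447)=(447*31+447)%997=346 -> [66, 346]
  L3: h(66,346)=(66*31+346)%997=398 -> [398]
  root=398
After append 42 (leaves=[92, 11, 63, 87, 45, 49, 42]):
  L0: [92, 11, 63, 87, 45, 49, 42]
  L1: h(92,11)=(92*31+11)%997=869 h(63,87)=(63*31+87)%997=46 h(45,49)=(45*31+49)%997=447 h(42,42)=(42*31+42)%997=347 -> [869, 46, 447, 347]
  L2: h(869,46)=(869*31+46)%997=66 h(447,347)=(447*31+347)%997=246 -> [66, 246]
  L3: h(66,246)=(66*31+246)%997=298 -> [298]
  root=298

Answer: 92 869 42 66 270 398 298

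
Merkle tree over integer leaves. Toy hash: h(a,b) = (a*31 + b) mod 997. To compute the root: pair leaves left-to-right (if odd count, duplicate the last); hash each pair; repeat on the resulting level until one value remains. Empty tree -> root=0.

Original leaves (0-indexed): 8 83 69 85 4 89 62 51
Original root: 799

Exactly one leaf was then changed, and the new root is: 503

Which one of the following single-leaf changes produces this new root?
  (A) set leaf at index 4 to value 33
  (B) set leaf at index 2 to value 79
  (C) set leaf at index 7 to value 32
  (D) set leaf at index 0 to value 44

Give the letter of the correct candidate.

Answer: D

Derivation:
Original leaves: [8, 83, 69, 85, 4, 89, 62, 51]
Target new root: 503
Try each candidate change and compute the resulting root:
Candidate A: set leaf[4] = 33 -> leaves = [8, 83, 69, 85, 33, 89, 62, 51]
  L0: [8, 83, 69, 85, 33, 89, 62, 51]
  L1: h(8,83)=(8*31+83)%997=331 h(69,85)=(69*31+85)%997=230 h(33,89)=(33*31+89)%997=115 h(62,51)=(62*31+51)%997=976 -> [331, 230, 115, 976]
  L2: h(331,230)=(331*31+230)%997=521 h(115,976)=(115*31+976)%997=553 -> [521, 553]
  L3: h(521,553)=(521*31+553)%997=752 -> [752]
  root = 752 != target 503
Candidate B: set leaf[2] = 79 -> leaves = [8, 83, 79, 85, 4, 89, 62, 51]
  L0: [8, 83, 79, 85, 4, 89, 62, 51]
  L1: h(8,83)=(8*31+83)%997=331 h(79,85)=(79*31+85)%997=540 h(4,89)=(4*31+89)%997=213 h(62,51)=(62*31+51)%997=976 -> [331, 540, 213, 976]
  L2: h(331,540)=(331*31+540)%997=831 h(213,976)=(213*31+976)%997=600 -> [831, 600]
  L3: h(831,600)=(831*31+600)%997=439 -> [439]
  root = 439 != target 503
Candidate C: set leaf[7] = 32 -> leaves = [8, 83, 69, 85, 4, 89, 62, 32]
  L0: [8, 83, 69, 85, 4, 89, 62, 32]
  L1: h(8,83)=(8*31+83)%997=331 h(69,85)=(69*31+85)%997=230 h(4,89)=(4*31+89)%997=213 h(62,32)=(62*31+32)%997=957 -> [331, 230, 213, 957]
  L2: h(331,230)=(331*31+230)%997=521 h(213,957)=(213*31+957)%997=581 -> [521, 581]
  L3: h(521,581)=(521*31+581)%997=780 -> [780]
  root = 780 != target 503
Candidate D: set leaf[0] = 44 -> leaves = [44, 83, 69, 85, 4, 89, 62, 51]
  L0: [44, 83, 69, 85, 4, 89, 62, 51]
  L1: h(44,83)=(44*31+83)%997=450 h(69,85)=(69*31+85)%997=230 h(4,89)=(4*31+89)%997=213 h(62,51)=(62*31+51)%997=976 -> [450, 230, 213, 976]
  L2: h(450,230)=(450*31+230)%997=222 h(213,976)=(213*31+976)%997=600 -> [222, 600]
  L3: h(222,600)=(222*31+600)%997=503 -> [503]
  root = 503 == target 503  ** MATCH **
Candidate D produces the target root.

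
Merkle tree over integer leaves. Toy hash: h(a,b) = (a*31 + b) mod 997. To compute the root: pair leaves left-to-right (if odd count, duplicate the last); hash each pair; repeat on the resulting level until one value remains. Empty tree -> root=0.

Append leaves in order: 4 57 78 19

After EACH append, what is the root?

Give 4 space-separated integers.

Answer: 4 181 131 72

Derivation:
After append 4 (leaves=[4]):
  L0: [4]
  root=4
After append 57 (leaves=[4, 57]):
  L0: [4, 57]
  L1: h(4,57)=(4*31+57)%997=181 -> [181]
  root=181
After append 78 (leaves=[4, 57, 78]):
  L0: [4, 57, 78]
  L1: h(4,57)=(4*31+57)%997=181 h(78,78)=(78*31+78)%997=502 -> [181, 502]
  L2: h(181,502)=(181*31+502)%997=131 -> [131]
  root=131
After append 19 (leaves=[4, 57, 78, 19]):
  L0: [4, 57, 78, 19]
  L1: h(4,57)=(4*31+57)%997=181 h(78,19)=(78*31+19)%997=443 -> [181, 443]
  L2: h(181,443)=(181*31+443)%997=72 -> [72]
  root=72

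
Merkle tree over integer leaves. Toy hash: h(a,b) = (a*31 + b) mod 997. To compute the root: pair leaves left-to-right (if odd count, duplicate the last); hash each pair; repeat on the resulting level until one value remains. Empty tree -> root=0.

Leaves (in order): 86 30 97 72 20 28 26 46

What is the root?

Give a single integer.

Answer: 390

Derivation:
L0: [86, 30, 97, 72, 20, 28, 26, 46]
L1: h(86,30)=(86*31+30)%997=702 h(97,72)=(97*31+72)%997=88 h(20,28)=(20*31+28)%997=648 h(26,46)=(26*31+46)%997=852 -> [702, 88, 648, 852]
L2: h(702,88)=(702*31+88)%997=913 h(648,852)=(648*31+852)%997=3 -> [913, 3]
L3: h(913,3)=(913*31+3)%997=390 -> [390]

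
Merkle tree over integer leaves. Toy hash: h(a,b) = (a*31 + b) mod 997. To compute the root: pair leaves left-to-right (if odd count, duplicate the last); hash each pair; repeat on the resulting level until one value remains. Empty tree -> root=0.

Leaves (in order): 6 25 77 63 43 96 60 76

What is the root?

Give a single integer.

L0: [6, 25, 77, 63, 43, 96, 60, 76]
L1: h(6,25)=(6*31+25)%997=211 h(77,63)=(77*31+63)%997=456 h(43,96)=(43*31+96)%997=432 h(60,76)=(60*31+76)%997=939 -> [211, 456, 432, 939]
L2: h(211,456)=(211*31+456)%997=18 h(432,939)=(432*31+939)%997=373 -> [18, 373]
L3: h(18,373)=(18*31+373)%997=931 -> [931]

Answer: 931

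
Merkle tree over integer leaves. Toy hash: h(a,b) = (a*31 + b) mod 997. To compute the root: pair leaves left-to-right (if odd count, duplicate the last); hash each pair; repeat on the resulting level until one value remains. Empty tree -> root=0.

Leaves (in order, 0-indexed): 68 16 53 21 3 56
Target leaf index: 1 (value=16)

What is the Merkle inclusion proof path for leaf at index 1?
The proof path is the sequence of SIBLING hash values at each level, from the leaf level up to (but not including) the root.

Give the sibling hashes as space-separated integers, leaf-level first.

L0 (leaves): [68, 16, 53, 21, 3, 56], target index=1
L1: h(68,16)=(68*31+16)%997=130 [pair 0] h(53,21)=(53*31+21)%997=667 [pair 1] h(3,56)=(3*31+56)%997=149 [pair 2] -> [130, 667, 149]
  Sibling for proof at L0: 68
L2: h(130,667)=(130*31+667)%997=709 [pair 0] h(149,149)=(149*31+149)%997=780 [pair 1] -> [709, 780]
  Sibling for proof at L1: 667
L3: h(709,780)=(709*31+780)%997=825 [pair 0] -> [825]
  Sibling for proof at L2: 780
Root: 825
Proof path (sibling hashes from leaf to root): [68, 667, 780]

Answer: 68 667 780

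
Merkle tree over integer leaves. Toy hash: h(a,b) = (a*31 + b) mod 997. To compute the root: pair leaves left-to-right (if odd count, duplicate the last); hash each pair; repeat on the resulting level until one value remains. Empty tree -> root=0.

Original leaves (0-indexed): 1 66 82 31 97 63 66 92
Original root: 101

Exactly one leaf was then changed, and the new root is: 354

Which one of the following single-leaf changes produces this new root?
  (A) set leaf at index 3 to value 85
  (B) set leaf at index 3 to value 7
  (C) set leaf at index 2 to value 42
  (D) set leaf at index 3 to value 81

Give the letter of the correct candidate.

Original leaves: [1, 66, 82, 31, 97, 63, 66, 92]
Target new root: 354
Try each candidate change and compute the resulting root:
Candidate A: set leaf[3] = 85 -> leaves = [1, 66, 82, 85, 97, 63, 66, 92]
  L0: [1, 66, 82, 85, 97, 63, 66, 92]
  L1: h(1,66)=(1*31+66)%997=97 h(82,85)=(82*31+85)%997=633 h(97,63)=(97*31+63)%997=79 h(66,92)=(66*31+92)%997=144 -> [97, 633, 79, 144]
  L2: h(97,633)=(97*31+633)%997=649 h(79,144)=(79*31+144)%997=599 -> [649, 599]
  L3: h(649,599)=(649*31+599)%997=778 -> [778]
  root = 778 != target 354
Candidate B: set leaf[3] = 7 -> leaves = [1, 66, 82, 7, 97, 63, 66, 92]
  L0: [1, 66, 82, 7, 97, 63, 66, 92]
  L1: h(1,66)=(1*31+66)%997=97 h(82,7)=(82*31+7)%997=555 h(97,63)=(97*31+63)%997=79 h(66,92)=(66*31+92)%997=144 -> [97, 555, 79, 144]
  L2: h(97,555)=(97*31+555)%997=571 h(79,144)=(79*31+144)%997=599 -> [571, 599]
  L3: h(571,599)=(571*31+599)%997=354 -> [354]
  root = 354 == target 354  ** MATCH **
Candidate C: set leaf[2] = 42 -> leaves = [1, 66, 42, 31, 97, 63, 66, 92]
  L0: [1, 66, 42, 31, 97, 63, 66, 92]
  L1: h(1,66)=(1*31+66)%997=97 h(42,31)=(42*31+31)%997=336 h(97,63)=(97*31+63)%997=79 h(66,92)=(66*31+92)%997=144 -> [97, 336, 79, 144]
  L2: h(97,336)=(97*31+336)%997=352 h(79,144)=(79*31+144)%997=599 -> [352, 599]
  L3: h(352,599)=(352*31+599)%997=544 -> [544]
  root = 544 != target 354
Candidate D: set leaf[3] = 81 -> leaves = [1, 66, 82, 81, 97, 63, 66, 92]
  L0: [1, 66, 82, 81, 97, 63, 66, 92]
  L1: h(1,66)=(1*31+66)%997=97 h(82,81)=(82*31+81)%997=629 h(97,63)=(97*31+63)%997=79 h(66,92)=(66*31+92)%997=144 -> [97, 629, 79, 144]
  L2: h(97,629)=(97*31+629)%997=645 h(79,144)=(79*31+144)%997=599 -> [645, 599]
  L3: h(645,599)=(645*31+599)%997=654 -> [654]
  root = 654 != target 354
Candidate B produces the target root.

Answer: B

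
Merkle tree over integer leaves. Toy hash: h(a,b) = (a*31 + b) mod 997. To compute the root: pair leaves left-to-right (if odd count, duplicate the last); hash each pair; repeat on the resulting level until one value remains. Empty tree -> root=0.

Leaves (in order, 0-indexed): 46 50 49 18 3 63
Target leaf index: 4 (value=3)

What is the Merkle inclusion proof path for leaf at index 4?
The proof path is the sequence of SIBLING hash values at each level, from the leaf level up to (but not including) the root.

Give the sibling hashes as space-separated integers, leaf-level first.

L0 (leaves): [46, 50, 49, 18, 3, 63], target index=4
L1: h(46,50)=(46*31+50)%997=479 [pair 0] h(49,18)=(49*31+18)%997=540 [pair 1] h(3,63)=(3*31+63)%997=156 [pair 2] -> [479, 540, 156]
  Sibling for proof at L0: 63
L2: h(479,540)=(479*31+540)%997=434 [pair 0] h(156,156)=(156*31+156)%997=7 [pair 1] -> [434, 7]
  Sibling for proof at L1: 156
L3: h(434,7)=(434*31+7)%997=500 [pair 0] -> [500]
  Sibling for proof at L2: 434
Root: 500
Proof path (sibling hashes from leaf to root): [63, 156, 434]

Answer: 63 156 434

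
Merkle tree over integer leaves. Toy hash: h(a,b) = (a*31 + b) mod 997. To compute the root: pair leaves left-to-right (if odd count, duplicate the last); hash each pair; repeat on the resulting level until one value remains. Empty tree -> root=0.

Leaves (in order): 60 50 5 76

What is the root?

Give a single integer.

L0: [60, 50, 5, 76]
L1: h(60,50)=(60*31+50)%997=913 h(5,76)=(5*31+76)%997=231 -> [913, 231]
L2: h(913,231)=(913*31+231)%997=618 -> [618]

Answer: 618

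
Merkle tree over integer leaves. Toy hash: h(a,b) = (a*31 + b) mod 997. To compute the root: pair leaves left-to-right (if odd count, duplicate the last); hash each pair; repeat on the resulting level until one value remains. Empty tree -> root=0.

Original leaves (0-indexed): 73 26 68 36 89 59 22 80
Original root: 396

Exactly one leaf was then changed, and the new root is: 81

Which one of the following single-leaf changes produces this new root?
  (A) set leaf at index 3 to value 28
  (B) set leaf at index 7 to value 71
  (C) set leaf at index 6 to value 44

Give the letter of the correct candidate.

Answer: C

Derivation:
Original leaves: [73, 26, 68, 36, 89, 59, 22, 80]
Target new root: 81
Try each candidate change and compute the resulting root:
Candidate A: set leaf[3] = 28 -> leaves = [73, 26, 68, 28, 89, 59, 22, 80]
  L0: [73, 26, 68, 28, 89, 59, 22, 80]
  L1: h(73,26)=(73*31+26)%997=295 h(68,28)=(68*31+28)%997=142 h(89,59)=(89*31+59)%997=824 h(22,80)=(22*31+80)%997=762 -> [295, 142, 824, 762]
  L2: h(295,142)=(295*31+142)%997=314 h(824,762)=(824*31+762)%997=384 -> [314, 384]
  L3: h(314,384)=(314*31+384)%997=148 -> [148]
  root = 148 != target 81
Candidate B: set leaf[7] = 71 -> leaves = [73, 26, 68, 36, 89, 59, 22, 71]
  L0: [73, 26, 68, 36, 89, 59, 22, 71]
  L1: h(73,26)=(73*31+26)%997=295 h(68,36)=(68*31+36)%997=150 h(89,59)=(89*31+59)%997=824 h(22,71)=(22*31+71)%997=753 -> [295, 150, 824, 753]
  L2: h(295,150)=(295*31+150)%997=322 h(824,753)=(824*31+753)%997=375 -> [322, 375]
  L3: h(322,375)=(322*31+375)%997=387 -> [387]
  root = 387 != target 81
Candidate C: set leaf[6] = 44 -> leaves = [73, 26, 68, 36, 89, 59, 44, 80]
  L0: [73, 26, 68, 36, 89, 59, 44, 80]
  L1: h(73,26)=(73*31+26)%997=295 h(68,36)=(68*31+36)%997=150 h(89,59)=(89*31+59)%997=824 h(44,80)=(44*31+80)%997=447 -> [295, 150, 824, 447]
  L2: h(295,150)=(295*31+150)%997=322 h(824,447)=(824*31+447)%997=69 -> [322, 69]
  L3: h(322,69)=(322*31+69)%997=81 -> [81]
  root = 81 == target 81  ** MATCH **
Candidate C produces the target root.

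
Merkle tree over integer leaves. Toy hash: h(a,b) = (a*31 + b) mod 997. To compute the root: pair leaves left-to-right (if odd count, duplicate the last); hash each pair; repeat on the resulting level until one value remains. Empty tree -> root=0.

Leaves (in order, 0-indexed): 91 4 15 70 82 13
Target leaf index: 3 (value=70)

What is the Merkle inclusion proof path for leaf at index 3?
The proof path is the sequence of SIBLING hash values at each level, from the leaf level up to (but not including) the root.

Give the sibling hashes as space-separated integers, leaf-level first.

L0 (leaves): [91, 4, 15, 70, 82, 13], target index=3
L1: h(91,4)=(91*31+4)%997=831 [pair 0] h(15,70)=(15*31+70)%997=535 [pair 1] h(82,13)=(82*31+13)%997=561 [pair 2] -> [831, 535, 561]
  Sibling for proof at L0: 15
L2: h(831,535)=(831*31+535)%997=374 [pair 0] h(561,561)=(561*31+561)%997=6 [pair 1] -> [374, 6]
  Sibling for proof at L1: 831
L3: h(374,6)=(374*31+6)%997=633 [pair 0] -> [633]
  Sibling for proof at L2: 6
Root: 633
Proof path (sibling hashes from leaf to root): [15, 831, 6]

Answer: 15 831 6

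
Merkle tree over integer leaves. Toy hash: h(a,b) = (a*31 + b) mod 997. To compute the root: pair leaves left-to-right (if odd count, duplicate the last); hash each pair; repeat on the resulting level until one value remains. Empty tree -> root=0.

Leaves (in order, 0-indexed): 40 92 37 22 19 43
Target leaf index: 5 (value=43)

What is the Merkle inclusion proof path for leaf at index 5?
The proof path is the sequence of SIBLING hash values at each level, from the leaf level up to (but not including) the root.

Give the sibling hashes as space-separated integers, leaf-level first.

L0 (leaves): [40, 92, 37, 22, 19, 43], target index=5
L1: h(40,92)=(40*31+92)%997=335 [pair 0] h(37,22)=(37*31+22)%997=172 [pair 1] h(19,43)=(19*31+43)%997=632 [pair 2] -> [335, 172, 632]
  Sibling for proof at L0: 19
L2: h(335,172)=(335*31+172)%997=587 [pair 0] h(632,632)=(632*31+632)%997=284 [pair 1] -> [587, 284]
  Sibling for proof at L1: 632
L3: h(587,284)=(587*31+284)%997=535 [pair 0] -> [535]
  Sibling for proof at L2: 587
Root: 535
Proof path (sibling hashes from leaf to root): [19, 632, 587]

Answer: 19 632 587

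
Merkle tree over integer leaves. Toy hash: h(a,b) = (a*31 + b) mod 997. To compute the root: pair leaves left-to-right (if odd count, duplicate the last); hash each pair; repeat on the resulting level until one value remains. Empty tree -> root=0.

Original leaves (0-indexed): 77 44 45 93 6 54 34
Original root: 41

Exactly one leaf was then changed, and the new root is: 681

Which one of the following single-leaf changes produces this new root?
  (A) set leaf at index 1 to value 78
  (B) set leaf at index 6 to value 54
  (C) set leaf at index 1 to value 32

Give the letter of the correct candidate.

Original leaves: [77, 44, 45, 93, 6, 54, 34]
Target new root: 681
Try each candidate change and compute the resulting root:
Candidate A: set leaf[1] = 78 -> leaves = [77, 78, 45, 93, 6, 54, 34]
  L0: [77, 78, 45, 93, 6, 54, 34]
  L1: h(77,78)=(77*31+78)%997=471 h(45,93)=(45*31+93)%997=491 h(6,54)=(6*31+54)%997=240 h(34,34)=(34*31+34)%997=91 -> [471, 491, 240, 91]
  L2: h(471,491)=(471*31+491)%997=137 h(240,91)=(240*31+91)%997=552 -> [137, 552]
  L3: h(137,552)=(137*31+552)%997=811 -> [811]
  root = 811 != target 681
Candidate B: set leaf[6] = 54 -> leaves = [77, 44, 45, 93, 6, 54, 54]
  L0: [77, 44, 45, 93, 6, 54, 54]
  L1: h(77,44)=(77*31+44)%997=437 h(45,93)=(45*31+93)%997=491 h(6,54)=(6*31+54)%997=240 h(54,54)=(54*31+54)%997=731 -> [437, 491, 240, 731]
  L2: h(437,491)=(437*31+491)%997=80 h(240,731)=(240*31+731)%997=195 -> [80, 195]
  L3: h(80,195)=(80*31+195)%997=681 -> [681]
  root = 681 == target 681  ** MATCH **
Candidate C: set leaf[1] = 32 -> leaves = [77, 32, 45, 93, 6, 54, 34]
  L0: [77, 32, 45, 93, 6, 54, 34]
  L1: h(77,32)=(77*31+32)%997=425 h(45,93)=(45*31+93)%997=491 h(6,54)=(6*31+54)%997=240 h(34,34)=(34*31+34)%997=91 -> [425, 491, 240, 91]
  L2: h(425,491)=(425*31+491)%997=705 h(240,91)=(240*31+91)%997=552 -> [705, 552]
  L3: h(705,552)=(705*31+552)%997=473 -> [473]
  root = 473 != target 681
Candidate B produces the target root.

Answer: B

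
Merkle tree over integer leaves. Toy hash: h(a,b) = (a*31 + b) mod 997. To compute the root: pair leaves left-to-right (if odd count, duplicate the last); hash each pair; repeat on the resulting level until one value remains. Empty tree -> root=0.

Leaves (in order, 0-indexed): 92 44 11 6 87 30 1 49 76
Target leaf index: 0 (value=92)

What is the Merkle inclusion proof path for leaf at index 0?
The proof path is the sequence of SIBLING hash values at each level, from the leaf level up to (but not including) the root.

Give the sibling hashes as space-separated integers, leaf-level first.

L0 (leaves): [92, 44, 11, 6, 87, 30, 1, 49, 76], target index=0
L1: h(92,44)=(92*31+44)%997=902 [pair 0] h(11,6)=(11*31+6)%997=347 [pair 1] h(87,30)=(87*31+30)%997=733 [pair 2] h(1,49)=(1*31+49)%997=80 [pair 3] h(76,76)=(76*31+76)%997=438 [pair 4] -> [902, 347, 733, 80, 438]
  Sibling for proof at L0: 44
L2: h(902,347)=(902*31+347)%997=393 [pair 0] h(733,80)=(733*31+80)%997=869 [pair 1] h(438,438)=(438*31+438)%997=58 [pair 2] -> [393, 869, 58]
  Sibling for proof at L1: 347
L3: h(393,869)=(393*31+869)%997=91 [pair 0] h(58,58)=(58*31+58)%997=859 [pair 1] -> [91, 859]
  Sibling for proof at L2: 869
L4: h(91,859)=(91*31+859)%997=689 [pair 0] -> [689]
  Sibling for proof at L3: 859
Root: 689
Proof path (sibling hashes from leaf to root): [44, 347, 869, 859]

Answer: 44 347 869 859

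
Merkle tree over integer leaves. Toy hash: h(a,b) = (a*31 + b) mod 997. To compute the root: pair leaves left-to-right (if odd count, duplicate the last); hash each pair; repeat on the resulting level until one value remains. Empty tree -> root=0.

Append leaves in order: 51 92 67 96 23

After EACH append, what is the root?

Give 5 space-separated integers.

After append 51 (leaves=[51]):
  L0: [51]
  root=51
After append 92 (leaves=[51, 92]):
  L0: [51, 92]
  L1: h(51,92)=(51*31+92)%997=676 -> [676]
  root=676
After append 67 (leaves=[51, 92, 67]):
  L0: [51, 92, 67]
  L1: h(51,92)=(51*31+92)%997=676 h(67,67)=(67*31+67)%997=150 -> [676, 150]
  L2: h(676,150)=(676*31+150)%997=169 -> [169]
  root=169
After append 96 (leaves=[51, 92, 67, 96]):
  L0: [51, 92, 67, 96]
  L1: h(51,92)=(51*31+92)%997=676 h(67,96)=(67*31+96)%997=179 -> [676, 179]
  L2: h(676,179)=(676*31+179)%997=198 -> [198]
  root=198
After append 23 (leaves=[51, 92, 67, 96, 23]):
  L0: [51, 92, 67, 96, 23]
  L1: h(51,92)=(51*31+92)%997=676 h(67,96)=(67*31+96)%997=179 h(23,23)=(23*31+23)%997=736 -> [676, 179, 736]
  L2: h(676,179)=(676*31+179)%997=198 h(736,736)=(736*31+736)%997=621 -> [198, 621]
  L3: h(198,621)=(198*31+621)%997=777 -> [777]
  root=777

Answer: 51 676 169 198 777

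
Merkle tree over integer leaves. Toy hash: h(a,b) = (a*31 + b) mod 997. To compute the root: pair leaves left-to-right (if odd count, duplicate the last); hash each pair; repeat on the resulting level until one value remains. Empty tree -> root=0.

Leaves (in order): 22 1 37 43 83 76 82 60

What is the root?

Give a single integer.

L0: [22, 1, 37, 43, 83, 76, 82, 60]
L1: h(22,1)=(22*31+1)%997=683 h(37,43)=(37*31+43)%997=193 h(83,76)=(83*31+76)%997=655 h(82,60)=(82*31+60)%997=608 -> [683, 193, 655, 608]
L2: h(683,193)=(683*31+193)%997=429 h(655,608)=(655*31+608)%997=973 -> [429, 973]
L3: h(429,973)=(429*31+973)%997=314 -> [314]

Answer: 314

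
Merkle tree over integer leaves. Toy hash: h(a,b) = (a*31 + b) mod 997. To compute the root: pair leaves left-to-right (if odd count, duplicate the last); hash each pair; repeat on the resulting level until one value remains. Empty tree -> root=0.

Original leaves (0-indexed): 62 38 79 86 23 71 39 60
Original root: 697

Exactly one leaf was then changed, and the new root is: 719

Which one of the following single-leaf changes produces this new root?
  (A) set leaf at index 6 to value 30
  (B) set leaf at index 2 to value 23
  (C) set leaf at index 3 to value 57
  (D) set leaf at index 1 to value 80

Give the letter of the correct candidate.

Original leaves: [62, 38, 79, 86, 23, 71, 39, 60]
Target new root: 719
Try each candidate change and compute the resulting root:
Candidate A: set leaf[6] = 30 -> leaves = [62, 38, 79, 86, 23, 71, 30, 60]
  L0: [62, 38, 79, 86, 23, 71, 30, 60]
  L1: h(62,38)=(62*31+38)%997=963 h(79,86)=(79*31+86)%997=541 h(23,71)=(23*31+71)%997=784 h(30,60)=(30*31+60)%997=990 -> [963, 541, 784, 990]
  L2: h(963,541)=(963*31+541)%997=484 h(784,990)=(784*31+990)%997=369 -> [484, 369]
  L3: h(484,369)=(484*31+369)%997=418 -> [418]
  root = 418 != target 719
Candidate B: set leaf[2] = 23 -> leaves = [62, 38, 23, 86, 23, 71, 39, 60]
  L0: [62, 38, 23, 86, 23, 71, 39, 60]
  L1: h(62,38)=(62*31+38)%997=963 h(23,86)=(23*31+86)%997=799 h(23,71)=(23*31+71)%997=784 h(39,60)=(39*31+60)%997=272 -> [963, 799, 784, 272]
  L2: h(963,799)=(963*31+799)%997=742 h(784,272)=(784*31+272)%997=648 -> [742, 648]
  L3: h(742,648)=(742*31+648)%997=719 -> [719]
  root = 719 == target 719  ** MATCH **
Candidate C: set leaf[3] = 57 -> leaves = [62, 38, 79, 57, 23, 71, 39, 60]
  L0: [62, 38, 79, 57, 23, 71, 39, 60]
  L1: h(62,38)=(62*31+38)%997=963 h(79,57)=(79*31+57)%997=512 h(23,71)=(23*31+71)%997=784 h(39,60)=(39*31+60)%997=272 -> [963, 512, 784, 272]
  L2: h(963,512)=(963*31+512)%997=455 h(784,272)=(784*31+272)%997=648 -> [455, 648]
  L3: h(455,648)=(455*31+648)%997=795 -> [795]
  root = 795 != target 719
Candidate D: set leaf[1] = 80 -> leaves = [62, 80, 79, 86, 23, 71, 39, 60]
  L0: [62, 80, 79, 86, 23, 71, 39, 60]
  L1: h(62,80)=(62*31+80)%997=8 h(79,86)=(79*31+86)%997=541 h(23,71)=(23*31+71)%997=784 h(39,60)=(39*31+60)%997=272 -> [8, 541, 784, 272]
  L2: h(8,541)=(8*31+541)%997=789 h(784,272)=(784*31+272)%997=648 -> [789, 648]
  L3: h(789,648)=(789*31+648)%997=182 -> [182]
  root = 182 != target 719
Candidate B produces the target root.

Answer: B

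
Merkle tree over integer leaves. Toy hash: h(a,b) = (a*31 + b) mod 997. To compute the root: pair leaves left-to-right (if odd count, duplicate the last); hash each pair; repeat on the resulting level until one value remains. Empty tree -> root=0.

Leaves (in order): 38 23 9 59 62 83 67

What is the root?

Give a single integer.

L0: [38, 23, 9, 59, 62, 83, 67]
L1: h(38,23)=(38*31+23)%997=204 h(9,59)=(9*31+59)%997=338 h(62,83)=(62*31+83)%997=11 h(67,67)=(67*31+67)%997=150 -> [204, 338, 11, 150]
L2: h(204,338)=(204*31+338)%997=680 h(11,150)=(11*31+150)%997=491 -> [680, 491]
L3: h(680,491)=(680*31+491)%997=634 -> [634]

Answer: 634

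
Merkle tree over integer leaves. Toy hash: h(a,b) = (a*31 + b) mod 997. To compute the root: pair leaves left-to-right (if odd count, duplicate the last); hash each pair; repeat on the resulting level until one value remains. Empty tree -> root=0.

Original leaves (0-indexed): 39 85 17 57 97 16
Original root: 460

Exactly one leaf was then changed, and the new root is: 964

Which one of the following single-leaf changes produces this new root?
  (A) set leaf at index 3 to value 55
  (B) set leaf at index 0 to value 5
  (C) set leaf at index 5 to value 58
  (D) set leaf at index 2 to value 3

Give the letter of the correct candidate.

Answer: D

Derivation:
Original leaves: [39, 85, 17, 57, 97, 16]
Target new root: 964
Try each candidate change and compute the resulting root:
Candidate A: set leaf[3] = 55 -> leaves = [39, 85, 17, 55, 97, 16]
  L0: [39, 85, 17, 55, 97, 16]
  L1: h(39,85)=(39*31+85)%997=297 h(17,55)=(17*31+55)%997=582 h(97,16)=(97*31+16)%997=32 -> [297, 582, 32]
  L2: h(297,582)=(297*31+582)%997=816 h(32,32)=(32*31+32)%997=27 -> [816, 27]
  L3: h(816,27)=(816*31+27)%997=398 -> [398]
  root = 398 != target 964
Candidate B: set leaf[0] = 5 -> leaves = [5, 85, 17, 57, 97, 16]
  L0: [5, 85, 17, 57, 97, 16]
  L1: h(5,85)=(5*31+85)%997=240 h(17,57)=(17*31+57)%997=584 h(97,16)=(97*31+16)%997=32 -> [240, 584, 32]
  L2: h(240,584)=(240*31+584)%997=48 h(32,32)=(32*31+32)%997=27 -> [48, 27]
  L3: h(48,27)=(48*31+27)%997=518 -> [518]
  root = 518 != target 964
Candidate C: set leaf[5] = 58 -> leaves = [39, 85, 17, 57, 97, 58]
  L0: [39, 85, 17, 57, 97, 58]
  L1: h(39,85)=(39*31+85)%997=297 h(17,57)=(17*31+57)%997=584 h(97,58)=(97*31+58)%997=74 -> [297, 584, 74]
  L2: h(297,584)=(297*31+584)%997=818 h(74,74)=(74*31+74)%997=374 -> [818, 374]
  L3: h(818,374)=(818*31+374)%997=807 -> [807]
  root = 807 != target 964
Candidate D: set leaf[2] = 3 -> leaves = [39, 85, 3, 57, 97, 16]
  L0: [39, 85, 3, 57, 97, 16]
  L1: h(39,85)=(39*31+85)%997=297 h(3,57)=(3*31+57)%997=150 h(97,16)=(97*31+16)%997=32 -> [297, 150, 32]
  L2: h(297,150)=(297*31+150)%997=384 h(32,32)=(32*31+32)%997=27 -> [384, 27]
  L3: h(384,27)=(384*31+27)%997=964 -> [964]
  root = 964 == target 964  ** MATCH **
Candidate D produces the target root.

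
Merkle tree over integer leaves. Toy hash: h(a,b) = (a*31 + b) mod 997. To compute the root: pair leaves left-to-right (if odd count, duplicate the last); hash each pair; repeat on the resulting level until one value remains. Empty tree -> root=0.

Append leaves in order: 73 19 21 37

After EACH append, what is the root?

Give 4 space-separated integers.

Answer: 73 288 627 643

Derivation:
After append 73 (leaves=[73]):
  L0: [73]
  root=73
After append 19 (leaves=[73, 19]):
  L0: [73, 19]
  L1: h(73,19)=(73*31+19)%997=288 -> [288]
  root=288
After append 21 (leaves=[73, 19, 21]):
  L0: [73, 19, 21]
  L1: h(73,19)=(73*31+19)%997=288 h(21,21)=(21*31+21)%997=672 -> [288, 672]
  L2: h(288,672)=(288*31+672)%997=627 -> [627]
  root=627
After append 37 (leaves=[73, 19, 21, 37]):
  L0: [73, 19, 21, 37]
  L1: h(73,19)=(73*31+19)%997=288 h(21,37)=(21*31+37)%997=688 -> [288, 688]
  L2: h(288,688)=(288*31+688)%997=643 -> [643]
  root=643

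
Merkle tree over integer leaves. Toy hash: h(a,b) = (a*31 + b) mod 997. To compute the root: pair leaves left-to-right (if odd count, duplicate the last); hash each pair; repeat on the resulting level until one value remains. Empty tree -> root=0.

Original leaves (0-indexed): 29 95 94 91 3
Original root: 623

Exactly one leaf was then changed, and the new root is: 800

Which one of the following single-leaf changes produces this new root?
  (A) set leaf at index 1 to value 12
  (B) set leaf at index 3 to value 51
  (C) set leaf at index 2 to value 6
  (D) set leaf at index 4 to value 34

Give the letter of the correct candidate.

Original leaves: [29, 95, 94, 91, 3]
Target new root: 800
Try each candidate change and compute the resulting root:
Candidate A: set leaf[1] = 12 -> leaves = [29, 12, 94, 91, 3]
  L0: [29, 12, 94, 91, 3]
  L1: h(29,12)=(29*31+12)%997=911 h(94,91)=(94*31+91)%997=14 h(3,3)=(3*31+3)%997=96 -> [911, 14, 96]
  L2: h(911,14)=(911*31+14)%997=339 h(96,96)=(96*31+96)%997=81 -> [339, 81]
  L3: h(339,81)=(339*31+81)%997=620 -> [620]
  root = 620 != target 800
Candidate B: set leaf[3] = 51 -> leaves = [29, 95, 94, 51, 3]
  L0: [29, 95, 94, 51, 3]
  L1: h(29,95)=(29*31+95)%997=994 h(94,51)=(94*31+51)%997=971 h(3,3)=(3*31+3)%997=96 -> [994, 971, 96]
  L2: h(994,971)=(994*31+971)%997=878 h(96,96)=(96*31+96)%997=81 -> [878, 81]
  L3: h(878,81)=(878*31+81)%997=380 -> [380]
  root = 380 != target 800
Candidate C: set leaf[2] = 6 -> leaves = [29, 95, 6, 91, 3]
  L0: [29, 95, 6, 91, 3]
  L1: h(29,95)=(29*31+95)%997=994 h(6,91)=(6*31+91)%997=277 h(3,3)=(3*31+3)%997=96 -> [994, 277, 96]
  L2: h(994,277)=(994*31+277)%997=184 h(96,96)=(96*31+96)%997=81 -> [184, 81]
  L3: h(184,81)=(184*31+81)%997=800 -> [800]
  root = 800 == target 800  ** MATCH **
Candidate D: set leaf[4] = 34 -> leaves = [29, 95, 94, 91, 34]
  L0: [29, 95, 94, 91, 34]
  L1: h(29,95)=(29*31+95)%997=994 h(94,91)=(94*31+91)%997=14 h(34,34)=(34*31+34)%997=91 -> [994, 14, 91]
  L2: h(994,14)=(994*31+14)%997=918 h(91,91)=(91*31+91)%997=918 -> [918, 918]
  L3: h(918,918)=(918*31+918)%997=463 -> [463]
  root = 463 != target 800
Candidate C produces the target root.

Answer: C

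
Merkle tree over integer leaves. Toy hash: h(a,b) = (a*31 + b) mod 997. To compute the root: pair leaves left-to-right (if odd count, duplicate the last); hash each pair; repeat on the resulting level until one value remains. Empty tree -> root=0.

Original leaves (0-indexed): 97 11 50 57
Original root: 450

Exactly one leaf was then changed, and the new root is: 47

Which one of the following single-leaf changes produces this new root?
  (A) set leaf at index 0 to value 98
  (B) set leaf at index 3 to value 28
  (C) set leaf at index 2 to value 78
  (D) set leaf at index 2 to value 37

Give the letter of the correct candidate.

Original leaves: [97, 11, 50, 57]
Target new root: 47
Try each candidate change and compute the resulting root:
Candidate A: set leaf[0] = 98 -> leaves = [98, 11, 50, 57]
  L0: [98, 11, 50, 57]
  L1: h(98,11)=(98*31+11)%997=58 h(50,57)=(50*31+57)%997=610 -> [58, 610]
  L2: h(58,610)=(58*31+610)%997=414 -> [414]
  root = 414 != target 47
Candidate B: set leaf[3] = 28 -> leaves = [97, 11, 50, 28]
  L0: [97, 11, 50, 28]
  L1: h(97,11)=(97*31+11)%997=27 h(50,28)=(50*31+28)%997=581 -> [27, 581]
  L2: h(27,581)=(27*31+581)%997=421 -> [421]
  root = 421 != target 47
Candidate C: set leaf[2] = 78 -> leaves = [97, 11, 78, 57]
  L0: [97, 11, 78, 57]
  L1: h(97,11)=(97*31+11)%997=27 h(78,57)=(78*31+57)%997=481 -> [27, 481]
  L2: h(27,481)=(27*31+481)%997=321 -> [321]
  root = 321 != target 47
Candidate D: set leaf[2] = 37 -> leaves = [97, 11, 37, 57]
  L0: [97, 11, 37, 57]
  L1: h(97,11)=(97*31+11)%997=27 h(37,57)=(37*31+57)%997=207 -> [27, 207]
  L2: h(27,207)=(27*31+207)%997=47 -> [47]
  root = 47 == target 47  ** MATCH **
Candidate D produces the target root.

Answer: D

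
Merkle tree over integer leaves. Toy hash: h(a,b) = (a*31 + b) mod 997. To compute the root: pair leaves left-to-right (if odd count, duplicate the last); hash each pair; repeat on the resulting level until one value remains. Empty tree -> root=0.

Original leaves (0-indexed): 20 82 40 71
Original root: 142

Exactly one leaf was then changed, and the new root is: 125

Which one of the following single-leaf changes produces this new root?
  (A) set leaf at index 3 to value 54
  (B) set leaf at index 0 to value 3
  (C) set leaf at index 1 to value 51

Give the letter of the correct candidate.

Original leaves: [20, 82, 40, 71]
Target new root: 125
Try each candidate change and compute the resulting root:
Candidate A: set leaf[3] = 54 -> leaves = [20, 82, 40, 54]
  L0: [20, 82, 40, 54]
  L1: h(20,82)=(20*31+82)%997=702 h(40,54)=(40*31+54)%997=297 -> [702, 297]
  L2: h(702,297)=(702*31+297)%997=125 -> [125]
  root = 125 == target 125  ** MATCH **
Candidate B: set leaf[0] = 3 -> leaves = [3, 82, 40, 71]
  L0: [3, 82, 40, 71]
  L1: h(3,82)=(3*31+82)%997=175 h(40,71)=(40*31+71)%997=314 -> [175, 314]
  L2: h(175,314)=(175*31+314)%997=754 -> [754]
  root = 754 != target 125
Candidate C: set leaf[1] = 51 -> leaves = [20, 51, 40, 71]
  L0: [20, 51, 40, 71]
  L1: h(20,51)=(20*31+51)%997=671 h(40,71)=(40*31+71)%997=314 -> [671, 314]
  L2: h(671,314)=(671*31+314)%997=178 -> [178]
  root = 178 != target 125
Candidate A produces the target root.

Answer: A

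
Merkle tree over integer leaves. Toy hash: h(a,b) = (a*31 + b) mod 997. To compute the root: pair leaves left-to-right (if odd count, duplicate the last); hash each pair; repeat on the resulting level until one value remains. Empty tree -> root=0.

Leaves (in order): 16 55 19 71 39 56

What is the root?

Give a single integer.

L0: [16, 55, 19, 71, 39, 56]
L1: h(16,55)=(16*31+55)%997=551 h(19,71)=(19*31+71)%997=660 h(39,56)=(39*31+56)%997=268 -> [551, 660, 268]
L2: h(551,660)=(551*31+660)%997=792 h(268,268)=(268*31+268)%997=600 -> [792, 600]
L3: h(792,600)=(792*31+600)%997=227 -> [227]

Answer: 227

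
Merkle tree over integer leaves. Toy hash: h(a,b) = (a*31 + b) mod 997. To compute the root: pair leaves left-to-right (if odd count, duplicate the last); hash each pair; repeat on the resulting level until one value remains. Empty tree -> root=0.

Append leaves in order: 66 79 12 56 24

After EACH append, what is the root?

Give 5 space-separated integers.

Answer: 66 131 457 501 227

Derivation:
After append 66 (leaves=[66]):
  L0: [66]
  root=66
After append 79 (leaves=[66, 79]):
  L0: [66, 79]
  L1: h(66,79)=(66*31+79)%997=131 -> [131]
  root=131
After append 12 (leaves=[66, 79, 12]):
  L0: [66, 79, 12]
  L1: h(66,79)=(66*31+79)%997=131 h(12,12)=(12*31+12)%997=384 -> [131, 384]
  L2: h(131,384)=(131*31+384)%997=457 -> [457]
  root=457
After append 56 (leaves=[66, 79, 12, 56]):
  L0: [66, 79, 12, 56]
  L1: h(66,79)=(66*31+79)%997=131 h(12,56)=(12*31+56)%997=428 -> [131, 428]
  L2: h(131,428)=(131*31+428)%997=501 -> [501]
  root=501
After append 24 (leaves=[66, 79, 12, 56, 24]):
  L0: [66, 79, 12, 56, 24]
  L1: h(66,79)=(66*31+79)%997=131 h(12,56)=(12*31+56)%997=428 h(24,24)=(24*31+24)%997=768 -> [131, 428, 768]
  L2: h(131,428)=(131*31+428)%997=501 h(768,768)=(768*31+768)%997=648 -> [501, 648]
  L3: h(501,648)=(501*31+648)%997=227 -> [227]
  root=227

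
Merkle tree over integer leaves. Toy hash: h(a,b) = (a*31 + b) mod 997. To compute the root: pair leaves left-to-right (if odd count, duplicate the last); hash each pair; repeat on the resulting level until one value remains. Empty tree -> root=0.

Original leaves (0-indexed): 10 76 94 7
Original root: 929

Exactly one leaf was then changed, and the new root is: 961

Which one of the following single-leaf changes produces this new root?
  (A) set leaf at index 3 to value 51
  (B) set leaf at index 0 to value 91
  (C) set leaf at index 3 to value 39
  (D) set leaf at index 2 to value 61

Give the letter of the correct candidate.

Original leaves: [10, 76, 94, 7]
Target new root: 961
Try each candidate change and compute the resulting root:
Candidate A: set leaf[3] = 51 -> leaves = [10, 76, 94, 51]
  L0: [10, 76, 94, 51]
  L1: h(10,76)=(10*31+76)%997=386 h(94,51)=(94*31+51)%997=971 -> [386, 971]
  L2: h(386,971)=(386*31+971)%997=973 -> [973]
  root = 973 != target 961
Candidate B: set leaf[0] = 91 -> leaves = [91, 76, 94, 7]
  L0: [91, 76, 94, 7]
  L1: h(91,76)=(91*31+76)%997=903 h(94,7)=(94*31+7)%997=927 -> [903, 927]
  L2: h(903,927)=(903*31+927)%997=7 -> [7]
  root = 7 != target 961
Candidate C: set leaf[3] = 39 -> leaves = [10, 76, 94, 39]
  L0: [10, 76, 94, 39]
  L1: h(10,76)=(10*31+76)%997=386 h(94,39)=(94*31+39)%997=959 -> [386, 959]
  L2: h(386,959)=(386*31+959)%997=961 -> [961]
  root = 961 == target 961  ** MATCH **
Candidate D: set leaf[2] = 61 -> leaves = [10, 76, 61, 7]
  L0: [10, 76, 61, 7]
  L1: h(10,76)=(10*31+76)%997=386 h(61,7)=(61*31+7)%997=901 -> [386, 901]
  L2: h(386,901)=(386*31+901)%997=903 -> [903]
  root = 903 != target 961
Candidate C produces the target root.

Answer: C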